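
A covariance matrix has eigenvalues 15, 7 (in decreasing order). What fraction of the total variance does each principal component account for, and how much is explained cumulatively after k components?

Step 1 — total variance = trace(Sigma) = Σ λ_i = 15 + 7 = 22.

Step 2 — fraction explained by component i = λ_i / Σ λ:
  PC1: 15/22 = 0.6818
  PC2: 7/22 = 0.3182

Step 3 — cumulative fraction after k components = (λ_1 + ... + λ_k) / Σ λ:
  k = 1: 15/22 = 0.6818
  k = 2: (15 + 7)/22 = 22/22 = 1

Summary (fraction, with percent):

explained: PC1 0.6818 (68.18%), PC2 0.3182 (31.82%);  cumulative: 0.6818, 1


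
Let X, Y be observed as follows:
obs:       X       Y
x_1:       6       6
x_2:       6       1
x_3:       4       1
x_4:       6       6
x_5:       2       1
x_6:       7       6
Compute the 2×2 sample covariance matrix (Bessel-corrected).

Step 1 — column means:
  mean(X) = (6 + 6 + 4 + 6 + 2 + 7) / 6 = 31/6 = 5.1667
  mean(Y) = (6 + 1 + 1 + 6 + 1 + 6) / 6 = 21/6 = 3.5

Step 2 — sample covariance S[i,j] = (1/(n-1)) · Σ_k (x_{k,i} - mean_i) · (x_{k,j} - mean_j), with n-1 = 5.
  S[X,X] = ((0.8333)·(0.8333) + (0.8333)·(0.8333) + (-1.1667)·(-1.1667) + (0.8333)·(0.8333) + (-3.1667)·(-3.1667) + (1.8333)·(1.8333)) / 5 = 16.8333/5 = 3.3667
  S[X,Y] = ((0.8333)·(2.5) + (0.8333)·(-2.5) + (-1.1667)·(-2.5) + (0.8333)·(2.5) + (-3.1667)·(-2.5) + (1.8333)·(2.5)) / 5 = 17.5/5 = 3.5
  S[Y,Y] = ((2.5)·(2.5) + (-2.5)·(-2.5) + (-2.5)·(-2.5) + (2.5)·(2.5) + (-2.5)·(-2.5) + (2.5)·(2.5)) / 5 = 37.5/5 = 7.5

S is symmetric (S[j,i] = S[i,j]). Assembling:

S = [[3.3667, 3.5],
 [3.5, 7.5]]


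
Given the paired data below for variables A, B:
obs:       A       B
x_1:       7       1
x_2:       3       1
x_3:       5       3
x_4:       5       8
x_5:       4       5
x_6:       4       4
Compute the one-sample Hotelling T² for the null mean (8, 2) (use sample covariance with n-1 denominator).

Step 1 — sample mean vector:
  mean(A) = (7 + 3 + 5 + 5 + 4 + 4) / 6 = 28/6 = 4.6667
  mean(B) = (1 + 1 + 3 + 8 + 5 + 4) / 6 = 22/6 = 3.6667
  x̄ = (4.6667, 3.6667),  deviation x̄ - mu_0 = (4.6667, 3.6667) - (8, 2) = (-3.3333, 1.6667).

Step 2 — sample covariance matrix, S[i,j] = (1/(n-1)) · Σ_k (x_{k,i} - mean_i) · (x_{k,j} - mean_j), divisor n-1 = 5:
  S[A,A] = ((2.3333)·(2.3333) + (-1.6667)·(-1.6667) + (0.3333)·(0.3333) + (0.3333)·(0.3333) + (-0.6667)·(-0.6667) + (-0.6667)·(-0.6667)) / 5 = 9.3333/5 = 1.8667
  S[A,B] = ((2.3333)·(-2.6667) + (-1.6667)·(-2.6667) + (0.3333)·(-0.6667) + (0.3333)·(4.3333) + (-0.6667)·(1.3333) + (-0.6667)·(0.3333)) / 5 = -1.6667/5 = -0.3333
  S[B,B] = ((-2.6667)·(-2.6667) + (-2.6667)·(-2.6667) + (-0.6667)·(-0.6667) + (4.3333)·(4.3333) + (1.3333)·(1.3333) + (0.3333)·(0.3333)) / 5 = 35.3333/5 = 7.0667
  S = [[1.8667, -0.3333],
 [-0.3333, 7.0667]].

Step 3 — invert S. det(S) = 1.8667·7.0667 - (-0.3333)² = 13.08.
  S^{-1} = (1/det) · [[d, -b], [-b, a]] = [[0.5403, 0.0255],
 [0.0255, 0.1427]].

Step 4 — quadratic form (x̄ - mu_0)^T · S^{-1} · (x̄ - mu_0):
  S^{-1} · (x̄ - mu_0) = (-1.7584, 0.1529),
  (x̄ - mu_0)^T · [...] = (-3.3333)·(-1.7584) + (1.6667)·(0.1529) = 6.1162.

Step 5 — scale by n: T² = 6 · 6.1162 = 36.6972.

T² ≈ 36.6972


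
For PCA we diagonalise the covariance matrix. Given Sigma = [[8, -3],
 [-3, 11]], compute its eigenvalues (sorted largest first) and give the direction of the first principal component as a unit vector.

Step 1 — characteristic polynomial of 2×2 Sigma:
  det(Sigma - λI) = λ² - trace · λ + det = 0.
  trace = 8 + 11 = 19, det = 8·11 - (-3)² = 79.
Step 2 — discriminant:
  Δ = trace² - 4·det = 361 - 316 = 45.
Step 3 — eigenvalues:
  λ = (trace ± √Δ)/2 = (19 ± 6.7082)/2,
  λ_1 = 12.8541,  λ_2 = 6.1459.

Step 4 — unit eigenvector for λ_1: solve (Sigma - λ_1 I)v = 0. First row:
  (8 - 12.8541)·v_x + (-3)·v_y = 0, i.e. (-4.8541)·v_x + (-3)·v_y = 0,
  so v ∝ (b, λ_1 - a) = (-3, 4.8541); multiply by -1 so the first entry is positive: u = (3, -4.8541).
  ||u|| = √((3)² + (-4.8541)²) = √(32.5623) ≈ 5.7063,
  v_1 = u/||u|| ≈ (0.5257, -0.8507) (||v_1|| = 1).

λ_1 = 12.8541,  λ_2 = 6.1459;  v_1 ≈ (0.5257, -0.8507)


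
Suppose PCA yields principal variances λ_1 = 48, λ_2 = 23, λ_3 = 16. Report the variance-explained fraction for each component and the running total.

Step 1 — total variance = trace(Sigma) = Σ λ_i = 48 + 23 + 16 = 87.

Step 2 — fraction explained by component i = λ_i / Σ λ:
  PC1: 48/87 = 0.5517
  PC2: 23/87 = 0.2644
  PC3: 16/87 = 0.1839

Step 3 — cumulative fraction after k components = (λ_1 + ... + λ_k) / Σ λ:
  k = 1: 48/87 = 0.5517
  k = 2: (48 + 23)/87 = 71/87 = 0.8161
  k = 3: (48 + 23 + 16)/87 = 87/87 = 1

Summary (fraction, with percent):

explained: PC1 0.5517 (55.17%), PC2 0.2644 (26.44%), PC3 0.1839 (18.39%);  cumulative: 0.5517, 0.8161, 1


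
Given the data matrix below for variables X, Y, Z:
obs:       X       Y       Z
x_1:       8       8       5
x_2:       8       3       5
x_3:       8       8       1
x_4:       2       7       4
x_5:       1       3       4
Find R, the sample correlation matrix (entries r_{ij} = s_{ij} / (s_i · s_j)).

Step 1 — column means:
  mean(X) = (8 + 8 + 8 + 2 + 1) / 5 = 27/5 = 5.4
  mean(Y) = (8 + 3 + 8 + 7 + 3) / 5 = 29/5 = 5.8
  mean(Z) = (5 + 5 + 1 + 4 + 4) / 5 = 19/5 = 3.8

Step 2 — sample variances and covariances s[i,j] = (1/(n-1)) · Σ_k (x_{k,i} - mean_i) · (x_{k,j} - mean_j), with n-1 = 4:
  s[X,X] = ((2.6)·(2.6) + (2.6)·(2.6) + (2.6)·(2.6) + (-3.4)·(-3.4) + (-4.4)·(-4.4)) / 4 = 51.2/4 = 12.8
  s[X,Y] = ((2.6)·(2.2) + (2.6)·(-2.8) + (2.6)·(2.2) + (-3.4)·(1.2) + (-4.4)·(-2.8)) / 4 = 12.4/4 = 3.1
  s[X,Z] = ((2.6)·(1.2) + (2.6)·(1.2) + (2.6)·(-2.8) + (-3.4)·(0.2) + (-4.4)·(0.2)) / 4 = -2.6/4 = -0.65
  s[Y,Y] = ((2.2)·(2.2) + (-2.8)·(-2.8) + (2.2)·(2.2) + (1.2)·(1.2) + (-2.8)·(-2.8)) / 4 = 26.8/4 = 6.7
  s[Y,Z] = ((2.2)·(1.2) + (-2.8)·(1.2) + (2.2)·(-2.8) + (1.2)·(0.2) + (-2.8)·(0.2)) / 4 = -7.2/4 = -1.8
  s[Z,Z] = ((1.2)·(1.2) + (1.2)·(1.2) + (-2.8)·(-2.8) + (0.2)·(0.2) + (0.2)·(0.2)) / 4 = 10.8/4 = 2.7
  Sample standard deviations s_i = √(s[i,i]):
  s(X) = √(12.8) = 3.5777
  s(Y) = √(6.7) = 2.5884
  s(Z) = √(2.7) = 1.6432

Step 3 — r_{ij} = s_{ij} / (s_i · s_j):
  r[X,X] = 1 (diagonal).
  r[X,Y] = 3.1 / (3.5777 · 2.5884) = 3.1 / 9.2607 = 0.3347
  r[X,Z] = -0.65 / (3.5777 · 1.6432) = -0.65 / 5.8788 = -0.1106
  r[Y,Y] = 1 (diagonal).
  r[Y,Z] = -1.8 / (2.5884 · 1.6432) = -1.8 / 4.2532 = -0.4232
  r[Z,Z] = 1 (diagonal).

R is symmetric with unit diagonal. Assembling:

R = [[1, 0.3347, -0.1106],
 [0.3347, 1, -0.4232],
 [-0.1106, -0.4232, 1]]


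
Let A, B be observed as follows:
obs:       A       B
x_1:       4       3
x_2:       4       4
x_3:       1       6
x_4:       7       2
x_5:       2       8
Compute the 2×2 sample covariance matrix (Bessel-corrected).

Step 1 — column means:
  mean(A) = (4 + 4 + 1 + 7 + 2) / 5 = 18/5 = 3.6
  mean(B) = (3 + 4 + 6 + 2 + 8) / 5 = 23/5 = 4.6

Step 2 — sample covariance S[i,j] = (1/(n-1)) · Σ_k (x_{k,i} - mean_i) · (x_{k,j} - mean_j), with n-1 = 4.
  S[A,A] = ((0.4)·(0.4) + (0.4)·(0.4) + (-2.6)·(-2.6) + (3.4)·(3.4) + (-1.6)·(-1.6)) / 4 = 21.2/4 = 5.3
  S[A,B] = ((0.4)·(-1.6) + (0.4)·(-0.6) + (-2.6)·(1.4) + (3.4)·(-2.6) + (-1.6)·(3.4)) / 4 = -18.8/4 = -4.7
  S[B,B] = ((-1.6)·(-1.6) + (-0.6)·(-0.6) + (1.4)·(1.4) + (-2.6)·(-2.6) + (3.4)·(3.4)) / 4 = 23.2/4 = 5.8

S is symmetric (S[j,i] = S[i,j]). Assembling:

S = [[5.3, -4.7],
 [-4.7, 5.8]]


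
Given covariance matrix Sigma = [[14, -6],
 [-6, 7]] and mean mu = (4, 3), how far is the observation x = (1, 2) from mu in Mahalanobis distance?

Step 1 — centre the observation: (x - mu) = (-3, -1).

Step 2 — invert Sigma. det(Sigma) = 14·7 - (-6)² = 62.
  Sigma^{-1} = (1/det) · [[d, -b], [-b, a]] = [[0.1129, 0.0968],
 [0.0968, 0.2258]].

Step 3 — form the quadratic (x - mu)^T · Sigma^{-1} · (x - mu):
  Sigma^{-1} · (x - mu) = (-0.4355, -0.5161).
  (x - mu)^T · [Sigma^{-1} · (x - mu)] = (-3)·(-0.4355) + (-1)·(-0.5161) = 1.8226.

Step 4 — take square root: d = √(1.8226) ≈ 1.35.

d(x, mu) = √(1.8226) ≈ 1.35


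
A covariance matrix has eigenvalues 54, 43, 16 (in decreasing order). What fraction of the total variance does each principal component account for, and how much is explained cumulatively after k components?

Step 1 — total variance = trace(Sigma) = Σ λ_i = 54 + 43 + 16 = 113.

Step 2 — fraction explained by component i = λ_i / Σ λ:
  PC1: 54/113 = 0.4779
  PC2: 43/113 = 0.3805
  PC3: 16/113 = 0.1416

Step 3 — cumulative fraction after k components = (λ_1 + ... + λ_k) / Σ λ:
  k = 1: 54/113 = 0.4779
  k = 2: (54 + 43)/113 = 97/113 = 0.8584
  k = 3: (54 + 43 + 16)/113 = 113/113 = 1

Summary (fraction, with percent):

explained: PC1 0.4779 (47.79%), PC2 0.3805 (38.05%), PC3 0.1416 (14.16%);  cumulative: 0.4779, 0.8584, 1


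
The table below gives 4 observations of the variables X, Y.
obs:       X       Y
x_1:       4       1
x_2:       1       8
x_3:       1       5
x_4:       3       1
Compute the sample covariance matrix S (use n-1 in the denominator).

Step 1 — column means:
  mean(X) = (4 + 1 + 1 + 3) / 4 = 9/4 = 2.25
  mean(Y) = (1 + 8 + 5 + 1) / 4 = 15/4 = 3.75

Step 2 — sample covariance S[i,j] = (1/(n-1)) · Σ_k (x_{k,i} - mean_i) · (x_{k,j} - mean_j), with n-1 = 3.
  S[X,X] = ((1.75)·(1.75) + (-1.25)·(-1.25) + (-1.25)·(-1.25) + (0.75)·(0.75)) / 3 = 6.75/3 = 2.25
  S[X,Y] = ((1.75)·(-2.75) + (-1.25)·(4.25) + (-1.25)·(1.25) + (0.75)·(-2.75)) / 3 = -13.75/3 = -4.5833
  S[Y,Y] = ((-2.75)·(-2.75) + (4.25)·(4.25) + (1.25)·(1.25) + (-2.75)·(-2.75)) / 3 = 34.75/3 = 11.5833

S is symmetric (S[j,i] = S[i,j]). Assembling:

S = [[2.25, -4.5833],
 [-4.5833, 11.5833]]


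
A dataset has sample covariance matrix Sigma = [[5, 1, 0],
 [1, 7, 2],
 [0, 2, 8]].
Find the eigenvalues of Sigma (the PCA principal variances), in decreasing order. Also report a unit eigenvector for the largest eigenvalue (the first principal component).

Step 1 — characteristic polynomial p(λ) = det(λI - Sigma) = λ³ - tr·λ² + c_1·λ - det, where tr = trace, c_1 = sum of the principal 2×2 minors, det = det(Sigma):
  tr = 5 + 7 + 8 = 20,
  c_1 = (5·7 - (1)²) + (5·8 - (0)²) + (7·8 - (2)²) = 34 + 40 + 52 = 126,
  det = 5·(7·8 - (2)²) - (1)·((1)·8 - (2)·(0)) + (0)·((1)·(2) - 7·(0)) = 5·(52) - (1)·(8) + (0)·(2) = 252.
  So p(λ) = λ³ - 20λ² + 126λ - 252.
Step 2 — look for an integer root (rational root theorem: any rational root is an integer divisor of 252). Testing λ = 6:
  p(6) = 216 - 720 + 756 - 252 = 0  ✓
  Dividing out (λ - 6): p(λ) = (λ - 6)(λ² - 14λ + 42).
Step 3 — remaining eigenvalues from the quadratic λ² - 14λ + 42 = 0:
  Δ = 14² - 4·42 = 196 - 168 = 28,  λ = (14 ± √28)/2 = (14 ± 5.2915)/2 ≈ 9.6458 or 4.3542.
  Sorted: λ_1 = 9.6458,  λ_2 = 6,  λ_3 = 4.3542  (check: sum = 20 = tr ✓).

Step 4 — unit eigenvector for λ_1 ≈ 9.6458: v spans the null space of (Sigma - λ_1 I), whose rows are
  r_1 = (-4.6458, 1, 0),  r_2 = (1, -2.6458, 2),  r_3 = (0, 2, -1.6458).
  v is orthogonal to every row, so take v ∝ r_1 × r_2 = ((1)·(2) - (0)·(-2.6458), (0)·(1) - (-4.6458)·(2), (-4.6458)·(-2.6458) - (1)·(1)) ≈ (2, 9.2915, 11.2915).
  Let u = (2, 9.2915, 11.2915).
  ||u|| = √((2)² + (9.2915)² + (11.2915)²) = √(217.8301) ≈ 14.7591,  v_1 = u/||u|| ≈ (0.1355, 0.6295, 0.7651) (||v_1|| = 1).

λ_1 = 9.6458,  λ_2 = 6,  λ_3 = 4.3542;  v_1 ≈ (0.1355, 0.6295, 0.7651)


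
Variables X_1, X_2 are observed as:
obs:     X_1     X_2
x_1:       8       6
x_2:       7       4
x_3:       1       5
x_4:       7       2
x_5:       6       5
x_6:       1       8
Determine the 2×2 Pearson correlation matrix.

Step 1 — column means:
  mean(X_1) = (8 + 7 + 1 + 7 + 6 + 1) / 6 = 30/6 = 5
  mean(X_2) = (6 + 4 + 5 + 2 + 5 + 8) / 6 = 30/6 = 5

Step 2 — sample variances and covariances s[i,j] = (1/(n-1)) · Σ_k (x_{k,i} - mean_i) · (x_{k,j} - mean_j), with n-1 = 5:
  s[X_1,X_1] = ((3)·(3) + (2)·(2) + (-4)·(-4) + (2)·(2) + (1)·(1) + (-4)·(-4)) / 5 = 50/5 = 10
  s[X_1,X_2] = ((3)·(1) + (2)·(-1) + (-4)·(0) + (2)·(-3) + (1)·(0) + (-4)·(3)) / 5 = -17/5 = -3.4
  s[X_2,X_2] = ((1)·(1) + (-1)·(-1) + (0)·(0) + (-3)·(-3) + (0)·(0) + (3)·(3)) / 5 = 20/5 = 4
  Sample standard deviations s_i = √(s[i,i]):
  s(X_1) = √(10) = 3.1623
  s(X_2) = √(4) = 2

Step 3 — r_{ij} = s_{ij} / (s_i · s_j):
  r[X_1,X_1] = 1 (diagonal).
  r[X_1,X_2] = -3.4 / (3.1623 · 2) = -3.4 / 6.3246 = -0.5376
  r[X_2,X_2] = 1 (diagonal).

R is symmetric with unit diagonal. Assembling:

R = [[1, -0.5376],
 [-0.5376, 1]]


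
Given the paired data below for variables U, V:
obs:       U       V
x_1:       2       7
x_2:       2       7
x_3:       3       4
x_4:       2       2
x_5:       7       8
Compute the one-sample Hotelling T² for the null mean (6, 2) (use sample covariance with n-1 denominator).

Step 1 — sample mean vector:
  mean(U) = (2 + 2 + 3 + 2 + 7) / 5 = 16/5 = 3.2
  mean(V) = (7 + 7 + 4 + 2 + 8) / 5 = 28/5 = 5.6
  x̄ = (3.2, 5.6),  deviation x̄ - mu_0 = (3.2, 5.6) - (6, 2) = (-2.8, 3.6).

Step 2 — sample covariance matrix, S[i,j] = (1/(n-1)) · Σ_k (x_{k,i} - mean_i) · (x_{k,j} - mean_j), divisor n-1 = 4:
  S[U,U] = ((-1.2)·(-1.2) + (-1.2)·(-1.2) + (-0.2)·(-0.2) + (-1.2)·(-1.2) + (3.8)·(3.8)) / 4 = 18.8/4 = 4.7
  S[U,V] = ((-1.2)·(1.4) + (-1.2)·(1.4) + (-0.2)·(-1.6) + (-1.2)·(-3.6) + (3.8)·(2.4)) / 4 = 10.4/4 = 2.6
  S[V,V] = ((1.4)·(1.4) + (1.4)·(1.4) + (-1.6)·(-1.6) + (-3.6)·(-3.6) + (2.4)·(2.4)) / 4 = 25.2/4 = 6.3
  S = [[4.7, 2.6],
 [2.6, 6.3]].

Step 3 — invert S. det(S) = 4.7·6.3 - (2.6)² = 22.85.
  S^{-1} = (1/det) · [[d, -b], [-b, a]] = [[0.2757, -0.1138],
 [-0.1138, 0.2057]].

Step 4 — quadratic form (x̄ - mu_0)^T · S^{-1} · (x̄ - mu_0):
  S^{-1} · (x̄ - mu_0) = (-1.1816, 1.0591),
  (x̄ - mu_0)^T · [...] = (-2.8)·(-1.1816) + (3.6)·(1.0591) = 7.1212.

Step 5 — scale by n: T² = 5 · 7.1212 = 35.6061.

T² ≈ 35.6061


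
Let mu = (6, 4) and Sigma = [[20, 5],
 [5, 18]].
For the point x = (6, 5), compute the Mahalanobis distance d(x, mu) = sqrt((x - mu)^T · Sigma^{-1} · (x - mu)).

Step 1 — centre the observation: (x - mu) = (0, 1).

Step 2 — invert Sigma. det(Sigma) = 20·18 - (5)² = 335.
  Sigma^{-1} = (1/det) · [[d, -b], [-b, a]] = [[0.0537, -0.0149],
 [-0.0149, 0.0597]].

Step 3 — form the quadratic (x - mu)^T · Sigma^{-1} · (x - mu):
  Sigma^{-1} · (x - mu) = (-0.0149, 0.0597).
  (x - mu)^T · [Sigma^{-1} · (x - mu)] = (0)·(-0.0149) + (1)·(0.0597) = 0.0597.

Step 4 — take square root: d = √(0.0597) ≈ 0.2443.

d(x, mu) = √(0.0597) ≈ 0.2443


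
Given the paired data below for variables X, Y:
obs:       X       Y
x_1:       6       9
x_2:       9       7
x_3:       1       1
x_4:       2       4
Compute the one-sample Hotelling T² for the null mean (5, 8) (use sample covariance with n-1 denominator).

Step 1 — sample mean vector:
  mean(X) = (6 + 9 + 1 + 2) / 4 = 18/4 = 4.5
  mean(Y) = (9 + 7 + 1 + 4) / 4 = 21/4 = 5.25
  x̄ = (4.5, 5.25),  deviation x̄ - mu_0 = (4.5, 5.25) - (5, 8) = (-0.5, -2.75).

Step 2 — sample covariance matrix, S[i,j] = (1/(n-1)) · Σ_k (x_{k,i} - mean_i) · (x_{k,j} - mean_j), divisor n-1 = 3:
  S[X,X] = ((1.5)·(1.5) + (4.5)·(4.5) + (-3.5)·(-3.5) + (-2.5)·(-2.5)) / 3 = 41/3 = 13.6667
  S[X,Y] = ((1.5)·(3.75) + (4.5)·(1.75) + (-3.5)·(-4.25) + (-2.5)·(-1.25)) / 3 = 31.5/3 = 10.5
  S[Y,Y] = ((3.75)·(3.75) + (1.75)·(1.75) + (-4.25)·(-4.25) + (-1.25)·(-1.25)) / 3 = 36.75/3 = 12.25
  S = [[13.6667, 10.5],
 [10.5, 12.25]].

Step 3 — invert S. det(S) = 13.6667·12.25 - (10.5)² = 57.1667.
  S^{-1} = (1/det) · [[d, -b], [-b, a]] = [[0.2143, -0.1837],
 [-0.1837, 0.2391]].

Step 4 — quadratic form (x̄ - mu_0)^T · S^{-1} · (x̄ - mu_0):
  S^{-1} · (x̄ - mu_0) = (0.398, -0.5656),
  (x̄ - mu_0)^T · [...] = (-0.5)·(0.398) + (-2.75)·(-0.5656) = 1.3564.

Step 5 — scale by n: T² = 4 · 1.3564 = 5.4257.

T² ≈ 5.4257


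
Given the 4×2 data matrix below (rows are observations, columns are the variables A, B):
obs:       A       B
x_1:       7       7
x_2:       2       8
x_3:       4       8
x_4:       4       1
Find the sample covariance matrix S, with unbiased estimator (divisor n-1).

Step 1 — column means:
  mean(A) = (7 + 2 + 4 + 4) / 4 = 17/4 = 4.25
  mean(B) = (7 + 8 + 8 + 1) / 4 = 24/4 = 6

Step 2 — sample covariance S[i,j] = (1/(n-1)) · Σ_k (x_{k,i} - mean_i) · (x_{k,j} - mean_j), with n-1 = 3.
  S[A,A] = ((2.75)·(2.75) + (-2.25)·(-2.25) + (-0.25)·(-0.25) + (-0.25)·(-0.25)) / 3 = 12.75/3 = 4.25
  S[A,B] = ((2.75)·(1) + (-2.25)·(2) + (-0.25)·(2) + (-0.25)·(-5)) / 3 = -1/3 = -0.3333
  S[B,B] = ((1)·(1) + (2)·(2) + (2)·(2) + (-5)·(-5)) / 3 = 34/3 = 11.3333

S is symmetric (S[j,i] = S[i,j]). Assembling:

S = [[4.25, -0.3333],
 [-0.3333, 11.3333]]


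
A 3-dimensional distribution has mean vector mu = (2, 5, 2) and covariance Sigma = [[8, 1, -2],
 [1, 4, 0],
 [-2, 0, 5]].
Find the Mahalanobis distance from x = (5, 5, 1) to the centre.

Step 1 — centre the observation: (x - mu) = (3, 0, -1).

Step 2 — invert Sigma (cofactor / det for 3×3, or solve directly):
  Sigma^{-1} = [[0.1439, -0.036, 0.0576],
 [-0.036, 0.259, -0.0144],
 [0.0576, -0.0144, 0.223]].

Step 3 — form the quadratic (x - mu)^T · Sigma^{-1} · (x - mu):
  Sigma^{-1} · (x - mu) = (0.3741, -0.0935, -0.0504).
  (x - mu)^T · [Sigma^{-1} · (x - mu)] = (3)·(0.3741) + (0)·(-0.0935) + (-1)·(-0.0504) = 1.1727.

Step 4 — take square root: d = √(1.1727) ≈ 1.0829.

d(x, mu) = √(1.1727) ≈ 1.0829


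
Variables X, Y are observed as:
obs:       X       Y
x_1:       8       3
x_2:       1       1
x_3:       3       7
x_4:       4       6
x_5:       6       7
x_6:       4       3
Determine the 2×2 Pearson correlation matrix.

Step 1 — column means:
  mean(X) = (8 + 1 + 3 + 4 + 6 + 4) / 6 = 26/6 = 4.3333
  mean(Y) = (3 + 1 + 7 + 6 + 7 + 3) / 6 = 27/6 = 4.5

Step 2 — sample variances and covariances s[i,j] = (1/(n-1)) · Σ_k (x_{k,i} - mean_i) · (x_{k,j} - mean_j), with n-1 = 5:
  s[X,X] = ((3.6667)·(3.6667) + (-3.3333)·(-3.3333) + (-1.3333)·(-1.3333) + (-0.3333)·(-0.3333) + (1.6667)·(1.6667) + (-0.3333)·(-0.3333)) / 5 = 29.3333/5 = 5.8667
  s[X,Y] = ((3.6667)·(-1.5) + (-3.3333)·(-3.5) + (-1.3333)·(2.5) + (-0.3333)·(1.5) + (1.6667)·(2.5) + (-0.3333)·(-1.5)) / 5 = 7/5 = 1.4
  s[Y,Y] = ((-1.5)·(-1.5) + (-3.5)·(-3.5) + (2.5)·(2.5) + (1.5)·(1.5) + (2.5)·(2.5) + (-1.5)·(-1.5)) / 5 = 31.5/5 = 6.3
  Sample standard deviations s_i = √(s[i,i]):
  s(X) = √(5.8667) = 2.4221
  s(Y) = √(6.3) = 2.51

Step 3 — r_{ij} = s_{ij} / (s_i · s_j):
  r[X,X] = 1 (diagonal).
  r[X,Y] = 1.4 / (2.4221 · 2.51) = 1.4 / 6.0795 = 0.2303
  r[Y,Y] = 1 (diagonal).

R is symmetric with unit diagonal. Assembling:

R = [[1, 0.2303],
 [0.2303, 1]]


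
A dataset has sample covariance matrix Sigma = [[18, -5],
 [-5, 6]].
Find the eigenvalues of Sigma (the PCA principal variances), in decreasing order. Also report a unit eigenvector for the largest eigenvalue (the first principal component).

Step 1 — characteristic polynomial of 2×2 Sigma:
  det(Sigma - λI) = λ² - trace · λ + det = 0.
  trace = 18 + 6 = 24, det = 18·6 - (-5)² = 83.
Step 2 — discriminant:
  Δ = trace² - 4·det = 576 - 332 = 244.
Step 3 — eigenvalues:
  λ = (trace ± √Δ)/2 = (24 ± 15.6205)/2,
  λ_1 = 19.8102,  λ_2 = 4.1898.

Step 4 — unit eigenvector for λ_1: solve (Sigma - λ_1 I)v = 0. First row:
  (18 - 19.8102)·v_x + (-5)·v_y = 0, i.e. (-1.8102)·v_x + (-5)·v_y = 0,
  so v ∝ (b, λ_1 - a) = (-5, 1.8102); multiply by -1 so the first entry is positive: u = (5, -1.8102).
  ||u|| = √((5)² + (-1.8102)²) = √(28.277) ≈ 5.3176,
  v_1 = u/||u|| ≈ (0.9403, -0.3404) (||v_1|| = 1).

λ_1 = 19.8102,  λ_2 = 4.1898;  v_1 ≈ (0.9403, -0.3404)


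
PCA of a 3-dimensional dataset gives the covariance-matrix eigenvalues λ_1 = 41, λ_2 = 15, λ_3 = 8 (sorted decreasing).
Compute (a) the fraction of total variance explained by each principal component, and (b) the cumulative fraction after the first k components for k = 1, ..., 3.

Step 1 — total variance = trace(Sigma) = Σ λ_i = 41 + 15 + 8 = 64.

Step 2 — fraction explained by component i = λ_i / Σ λ:
  PC1: 41/64 = 0.6406
  PC2: 15/64 = 0.2344
  PC3: 8/64 = 0.125

Step 3 — cumulative fraction after k components = (λ_1 + ... + λ_k) / Σ λ:
  k = 1: 41/64 = 0.6406
  k = 2: (41 + 15)/64 = 56/64 = 0.875
  k = 3: (41 + 15 + 8)/64 = 64/64 = 1

Summary (fraction, with percent):

explained: PC1 0.6406 (64.06%), PC2 0.2344 (23.44%), PC3 0.125 (12.5%);  cumulative: 0.6406, 0.875, 1


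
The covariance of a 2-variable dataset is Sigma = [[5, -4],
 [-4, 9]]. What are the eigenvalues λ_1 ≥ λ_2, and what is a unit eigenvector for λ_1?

Step 1 — characteristic polynomial of 2×2 Sigma:
  det(Sigma - λI) = λ² - trace · λ + det = 0.
  trace = 5 + 9 = 14, det = 5·9 - (-4)² = 29.
Step 2 — discriminant:
  Δ = trace² - 4·det = 196 - 116 = 80.
Step 3 — eigenvalues:
  λ = (trace ± √Δ)/2 = (14 ± 8.9443)/2,
  λ_1 = 11.4721,  λ_2 = 2.5279.

Step 4 — unit eigenvector for λ_1: solve (Sigma - λ_1 I)v = 0. First row:
  (5 - 11.4721)·v_x + (-4)·v_y = 0, i.e. (-6.4721)·v_x + (-4)·v_y = 0,
  so v ∝ (b, λ_1 - a) = (-4, 6.4721); multiply by -1 so the first entry is positive: u = (4, -6.4721).
  ||u|| = √((4)² + (-6.4721)²) = √(57.8885) ≈ 7.6085,
  v_1 = u/||u|| ≈ (0.5257, -0.8507) (||v_1|| = 1).

λ_1 = 11.4721,  λ_2 = 2.5279;  v_1 ≈ (0.5257, -0.8507)


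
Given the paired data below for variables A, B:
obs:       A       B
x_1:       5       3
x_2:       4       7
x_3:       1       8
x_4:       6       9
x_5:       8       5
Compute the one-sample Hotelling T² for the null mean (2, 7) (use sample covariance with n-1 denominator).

Step 1 — sample mean vector:
  mean(A) = (5 + 4 + 1 + 6 + 8) / 5 = 24/5 = 4.8
  mean(B) = (3 + 7 + 8 + 9 + 5) / 5 = 32/5 = 6.4
  x̄ = (4.8, 6.4),  deviation x̄ - mu_0 = (4.8, 6.4) - (2, 7) = (2.8, -0.6).

Step 2 — sample covariance matrix, S[i,j] = (1/(n-1)) · Σ_k (x_{k,i} - mean_i) · (x_{k,j} - mean_j), divisor n-1 = 4:
  S[A,A] = ((0.2)·(0.2) + (-0.8)·(-0.8) + (-3.8)·(-3.8) + (1.2)·(1.2) + (3.2)·(3.2)) / 4 = 26.8/4 = 6.7
  S[A,B] = ((0.2)·(-3.4) + (-0.8)·(0.6) + (-3.8)·(1.6) + (1.2)·(2.6) + (3.2)·(-1.4)) / 4 = -8.6/4 = -2.15
  S[B,B] = ((-3.4)·(-3.4) + (0.6)·(0.6) + (1.6)·(1.6) + (2.6)·(2.6) + (-1.4)·(-1.4)) / 4 = 23.2/4 = 5.8
  S = [[6.7, -2.15],
 [-2.15, 5.8]].

Step 3 — invert S. det(S) = 6.7·5.8 - (-2.15)² = 34.2375.
  S^{-1} = (1/det) · [[d, -b], [-b, a]] = [[0.1694, 0.0628],
 [0.0628, 0.1957]].

Step 4 — quadratic form (x̄ - mu_0)^T · S^{-1} · (x̄ - mu_0):
  S^{-1} · (x̄ - mu_0) = (0.4367, 0.0584),
  (x̄ - mu_0)^T · [...] = (2.8)·(0.4367) + (-0.6)·(0.0584) = 1.1876.

Step 5 — scale by n: T² = 5 · 1.1876 = 5.9379.

T² ≈ 5.9379


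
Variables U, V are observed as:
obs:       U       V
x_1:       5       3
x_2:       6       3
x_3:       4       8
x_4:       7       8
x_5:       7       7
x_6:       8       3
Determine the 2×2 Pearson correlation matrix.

Step 1 — column means:
  mean(U) = (5 + 6 + 4 + 7 + 7 + 8) / 6 = 37/6 = 6.1667
  mean(V) = (3 + 3 + 8 + 8 + 7 + 3) / 6 = 32/6 = 5.3333

Step 2 — sample variances and covariances s[i,j] = (1/(n-1)) · Σ_k (x_{k,i} - mean_i) · (x_{k,j} - mean_j), with n-1 = 5:
  s[U,U] = ((-1.1667)·(-1.1667) + (-0.1667)·(-0.1667) + (-2.1667)·(-2.1667) + (0.8333)·(0.8333) + (0.8333)·(0.8333) + (1.8333)·(1.8333)) / 5 = 10.8333/5 = 2.1667
  s[U,V] = ((-1.1667)·(-2.3333) + (-0.1667)·(-2.3333) + (-2.1667)·(2.6667) + (0.8333)·(2.6667) + (0.8333)·(1.6667) + (1.8333)·(-2.3333)) / 5 = -3.3333/5 = -0.6667
  s[V,V] = ((-2.3333)·(-2.3333) + (-2.3333)·(-2.3333) + (2.6667)·(2.6667) + (2.6667)·(2.6667) + (1.6667)·(1.6667) + (-2.3333)·(-2.3333)) / 5 = 33.3333/5 = 6.6667
  Sample standard deviations s_i = √(s[i,i]):
  s(U) = √(2.1667) = 1.472
  s(V) = √(6.6667) = 2.582

Step 3 — r_{ij} = s_{ij} / (s_i · s_j):
  r[U,U] = 1 (diagonal).
  r[U,V] = -0.6667 / (1.472 · 2.582) = -0.6667 / 3.8006 = -0.1754
  r[V,V] = 1 (diagonal).

R is symmetric with unit diagonal. Assembling:

R = [[1, -0.1754],
 [-0.1754, 1]]


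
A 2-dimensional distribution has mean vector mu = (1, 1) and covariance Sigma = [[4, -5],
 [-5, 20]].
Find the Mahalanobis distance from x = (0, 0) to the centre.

Step 1 — centre the observation: (x - mu) = (-1, -1).

Step 2 — invert Sigma. det(Sigma) = 4·20 - (-5)² = 55.
  Sigma^{-1} = (1/det) · [[d, -b], [-b, a]] = [[0.3636, 0.0909],
 [0.0909, 0.0727]].

Step 3 — form the quadratic (x - mu)^T · Sigma^{-1} · (x - mu):
  Sigma^{-1} · (x - mu) = (-0.4545, -0.1636).
  (x - mu)^T · [Sigma^{-1} · (x - mu)] = (-1)·(-0.4545) + (-1)·(-0.1636) = 0.6182.

Step 4 — take square root: d = √(0.6182) ≈ 0.7862.

d(x, mu) = √(0.6182) ≈ 0.7862


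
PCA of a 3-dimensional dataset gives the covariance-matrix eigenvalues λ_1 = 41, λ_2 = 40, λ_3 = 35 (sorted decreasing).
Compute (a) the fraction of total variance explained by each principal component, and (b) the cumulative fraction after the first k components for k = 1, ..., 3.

Step 1 — total variance = trace(Sigma) = Σ λ_i = 41 + 40 + 35 = 116.

Step 2 — fraction explained by component i = λ_i / Σ λ:
  PC1: 41/116 = 0.3534
  PC2: 40/116 = 0.3448
  PC3: 35/116 = 0.3017

Step 3 — cumulative fraction after k components = (λ_1 + ... + λ_k) / Σ λ:
  k = 1: 41/116 = 0.3534
  k = 2: (41 + 40)/116 = 81/116 = 0.6983
  k = 3: (41 + 40 + 35)/116 = 116/116 = 1

Summary (fraction, with percent):

explained: PC1 0.3534 (35.34%), PC2 0.3448 (34.48%), PC3 0.3017 (30.17%);  cumulative: 0.3534, 0.6983, 1


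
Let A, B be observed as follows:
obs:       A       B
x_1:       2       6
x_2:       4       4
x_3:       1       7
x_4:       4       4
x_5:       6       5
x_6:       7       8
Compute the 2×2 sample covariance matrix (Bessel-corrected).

Step 1 — column means:
  mean(A) = (2 + 4 + 1 + 4 + 6 + 7) / 6 = 24/6 = 4
  mean(B) = (6 + 4 + 7 + 4 + 5 + 8) / 6 = 34/6 = 5.6667

Step 2 — sample covariance S[i,j] = (1/(n-1)) · Σ_k (x_{k,i} - mean_i) · (x_{k,j} - mean_j), with n-1 = 5.
  S[A,A] = ((-2)·(-2) + (0)·(0) + (-3)·(-3) + (0)·(0) + (2)·(2) + (3)·(3)) / 5 = 26/5 = 5.2
  S[A,B] = ((-2)·(0.3333) + (0)·(-1.6667) + (-3)·(1.3333) + (0)·(-1.6667) + (2)·(-0.6667) + (3)·(2.3333)) / 5 = 1/5 = 0.2
  S[B,B] = ((0.3333)·(0.3333) + (-1.6667)·(-1.6667) + (1.3333)·(1.3333) + (-1.6667)·(-1.6667) + (-0.6667)·(-0.6667) + (2.3333)·(2.3333)) / 5 = 13.3333/5 = 2.6667

S is symmetric (S[j,i] = S[i,j]). Assembling:

S = [[5.2, 0.2],
 [0.2, 2.6667]]


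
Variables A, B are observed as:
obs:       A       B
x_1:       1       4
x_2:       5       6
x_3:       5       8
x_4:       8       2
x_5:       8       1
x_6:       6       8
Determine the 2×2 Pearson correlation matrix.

Step 1 — column means:
  mean(A) = (1 + 5 + 5 + 8 + 8 + 6) / 6 = 33/6 = 5.5
  mean(B) = (4 + 6 + 8 + 2 + 1 + 8) / 6 = 29/6 = 4.8333

Step 2 — sample variances and covariances s[i,j] = (1/(n-1)) · Σ_k (x_{k,i} - mean_i) · (x_{k,j} - mean_j), with n-1 = 5:
  s[A,A] = ((-4.5)·(-4.5) + (-0.5)·(-0.5) + (-0.5)·(-0.5) + (2.5)·(2.5) + (2.5)·(2.5) + (0.5)·(0.5)) / 5 = 33.5/5 = 6.7
  s[A,B] = ((-4.5)·(-0.8333) + (-0.5)·(1.1667) + (-0.5)·(3.1667) + (2.5)·(-2.8333) + (2.5)·(-3.8333) + (0.5)·(3.1667)) / 5 = -13.5/5 = -2.7
  s[B,B] = ((-0.8333)·(-0.8333) + (1.1667)·(1.1667) + (3.1667)·(3.1667) + (-2.8333)·(-2.8333) + (-3.8333)·(-3.8333) + (3.1667)·(3.1667)) / 5 = 44.8333/5 = 8.9667
  Sample standard deviations s_i = √(s[i,i]):
  s(A) = √(6.7) = 2.5884
  s(B) = √(8.9667) = 2.9944

Step 3 — r_{ij} = s_{ij} / (s_i · s_j):
  r[A,A] = 1 (diagonal).
  r[A,B] = -2.7 / (2.5884 · 2.9944) = -2.7 / 7.7509 = -0.3483
  r[B,B] = 1 (diagonal).

R is symmetric with unit diagonal. Assembling:

R = [[1, -0.3483],
 [-0.3483, 1]]


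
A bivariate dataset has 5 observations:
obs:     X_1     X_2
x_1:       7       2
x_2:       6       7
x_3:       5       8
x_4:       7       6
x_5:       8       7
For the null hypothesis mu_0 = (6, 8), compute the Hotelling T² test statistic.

Step 1 — sample mean vector:
  mean(X_1) = (7 + 6 + 5 + 7 + 8) / 5 = 33/5 = 6.6
  mean(X_2) = (2 + 7 + 8 + 6 + 7) / 5 = 30/5 = 6
  x̄ = (6.6, 6),  deviation x̄ - mu_0 = (6.6, 6) - (6, 8) = (0.6, -2).

Step 2 — sample covariance matrix, S[i,j] = (1/(n-1)) · Σ_k (x_{k,i} - mean_i) · (x_{k,j} - mean_j), divisor n-1 = 4:
  S[X_1,X_1] = ((0.4)·(0.4) + (-0.6)·(-0.6) + (-1.6)·(-1.6) + (0.4)·(0.4) + (1.4)·(1.4)) / 4 = 5.2/4 = 1.3
  S[X_1,X_2] = ((0.4)·(-4) + (-0.6)·(1) + (-1.6)·(2) + (0.4)·(0) + (1.4)·(1)) / 4 = -4/4 = -1
  S[X_2,X_2] = ((-4)·(-4) + (1)·(1) + (2)·(2) + (0)·(0) + (1)·(1)) / 4 = 22/4 = 5.5
  S = [[1.3, -1],
 [-1, 5.5]].

Step 3 — invert S. det(S) = 1.3·5.5 - (-1)² = 6.15.
  S^{-1} = (1/det) · [[d, -b], [-b, a]] = [[0.8943, 0.1626],
 [0.1626, 0.2114]].

Step 4 — quadratic form (x̄ - mu_0)^T · S^{-1} · (x̄ - mu_0):
  S^{-1} · (x̄ - mu_0) = (0.2114, -0.3252),
  (x̄ - mu_0)^T · [...] = (0.6)·(0.2114) + (-2)·(-0.3252) = 0.7772.

Step 5 — scale by n: T² = 5 · 0.7772 = 3.8862.

T² ≈ 3.8862


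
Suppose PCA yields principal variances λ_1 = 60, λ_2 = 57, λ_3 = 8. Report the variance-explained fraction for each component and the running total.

Step 1 — total variance = trace(Sigma) = Σ λ_i = 60 + 57 + 8 = 125.

Step 2 — fraction explained by component i = λ_i / Σ λ:
  PC1: 60/125 = 0.48
  PC2: 57/125 = 0.456
  PC3: 8/125 = 0.064

Step 3 — cumulative fraction after k components = (λ_1 + ... + λ_k) / Σ λ:
  k = 1: 60/125 = 0.48
  k = 2: (60 + 57)/125 = 117/125 = 0.936
  k = 3: (60 + 57 + 8)/125 = 125/125 = 1

Summary (fraction, with percent):

explained: PC1 0.48 (48%), PC2 0.456 (45.6%), PC3 0.064 (6.4%);  cumulative: 0.48, 0.936, 1


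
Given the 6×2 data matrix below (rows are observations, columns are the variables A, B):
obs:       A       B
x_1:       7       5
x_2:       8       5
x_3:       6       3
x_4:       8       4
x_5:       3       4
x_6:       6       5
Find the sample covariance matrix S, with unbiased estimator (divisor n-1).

Step 1 — column means:
  mean(A) = (7 + 8 + 6 + 8 + 3 + 6) / 6 = 38/6 = 6.3333
  mean(B) = (5 + 5 + 3 + 4 + 4 + 5) / 6 = 26/6 = 4.3333

Step 2 — sample covariance S[i,j] = (1/(n-1)) · Σ_k (x_{k,i} - mean_i) · (x_{k,j} - mean_j), with n-1 = 5.
  S[A,A] = ((0.6667)·(0.6667) + (1.6667)·(1.6667) + (-0.3333)·(-0.3333) + (1.6667)·(1.6667) + (-3.3333)·(-3.3333) + (-0.3333)·(-0.3333)) / 5 = 17.3333/5 = 3.4667
  S[A,B] = ((0.6667)·(0.6667) + (1.6667)·(0.6667) + (-0.3333)·(-1.3333) + (1.6667)·(-0.3333) + (-3.3333)·(-0.3333) + (-0.3333)·(0.6667)) / 5 = 2.3333/5 = 0.4667
  S[B,B] = ((0.6667)·(0.6667) + (0.6667)·(0.6667) + (-1.3333)·(-1.3333) + (-0.3333)·(-0.3333) + (-0.3333)·(-0.3333) + (0.6667)·(0.6667)) / 5 = 3.3333/5 = 0.6667

S is symmetric (S[j,i] = S[i,j]). Assembling:

S = [[3.4667, 0.4667],
 [0.4667, 0.6667]]


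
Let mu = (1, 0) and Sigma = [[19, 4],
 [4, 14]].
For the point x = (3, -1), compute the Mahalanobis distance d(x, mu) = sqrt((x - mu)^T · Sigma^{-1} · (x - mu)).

Step 1 — centre the observation: (x - mu) = (2, -1).

Step 2 — invert Sigma. det(Sigma) = 19·14 - (4)² = 250.
  Sigma^{-1} = (1/det) · [[d, -b], [-b, a]] = [[0.056, -0.016],
 [-0.016, 0.076]].

Step 3 — form the quadratic (x - mu)^T · Sigma^{-1} · (x - mu):
  Sigma^{-1} · (x - mu) = (0.128, -0.108).
  (x - mu)^T · [Sigma^{-1} · (x - mu)] = (2)·(0.128) + (-1)·(-0.108) = 0.364.

Step 4 — take square root: d = √(0.364) ≈ 0.6033.

d(x, mu) = √(0.364) ≈ 0.6033


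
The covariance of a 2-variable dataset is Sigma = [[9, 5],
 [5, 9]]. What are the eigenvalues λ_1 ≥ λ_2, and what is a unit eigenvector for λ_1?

Step 1 — characteristic polynomial of 2×2 Sigma:
  det(Sigma - λI) = λ² - trace · λ + det = 0.
  trace = 9 + 9 = 18, det = 9·9 - (5)² = 56.
Step 2 — discriminant:
  Δ = trace² - 4·det = 324 - 224 = 100.
Step 3 — eigenvalues:
  λ = (trace ± √Δ)/2 = (18 ± 10)/2,
  λ_1 = 14,  λ_2 = 4.

Step 4 — unit eigenvector for λ_1: solve (Sigma - λ_1 I)v = 0. First row:
  (9 - 14)·v_x + (5)·v_y = 0, i.e. (-5)·v_x + (5)·v_y = 0,
  so v ∝ (b, λ_1 - a) = (5, 5) = u.
  ||u|| = √((5)² + (5)²) = √(50) ≈ 7.0711,
  v_1 = u/||u|| ≈ (0.7071, 0.7071) (||v_1|| = 1).

λ_1 = 14,  λ_2 = 4;  v_1 ≈ (0.7071, 0.7071)


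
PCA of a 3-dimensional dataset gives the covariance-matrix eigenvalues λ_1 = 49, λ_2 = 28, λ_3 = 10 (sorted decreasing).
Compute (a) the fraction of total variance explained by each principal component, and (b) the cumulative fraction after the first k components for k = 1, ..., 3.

Step 1 — total variance = trace(Sigma) = Σ λ_i = 49 + 28 + 10 = 87.

Step 2 — fraction explained by component i = λ_i / Σ λ:
  PC1: 49/87 = 0.5632
  PC2: 28/87 = 0.3218
  PC3: 10/87 = 0.1149

Step 3 — cumulative fraction after k components = (λ_1 + ... + λ_k) / Σ λ:
  k = 1: 49/87 = 0.5632
  k = 2: (49 + 28)/87 = 77/87 = 0.8851
  k = 3: (49 + 28 + 10)/87 = 87/87 = 1

Summary (fraction, with percent):

explained: PC1 0.5632 (56.32%), PC2 0.3218 (32.18%), PC3 0.1149 (11.49%);  cumulative: 0.5632, 0.8851, 1


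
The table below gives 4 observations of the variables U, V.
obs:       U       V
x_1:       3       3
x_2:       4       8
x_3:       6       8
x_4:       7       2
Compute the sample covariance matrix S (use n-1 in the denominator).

Step 1 — column means:
  mean(U) = (3 + 4 + 6 + 7) / 4 = 20/4 = 5
  mean(V) = (3 + 8 + 8 + 2) / 4 = 21/4 = 5.25

Step 2 — sample covariance S[i,j] = (1/(n-1)) · Σ_k (x_{k,i} - mean_i) · (x_{k,j} - mean_j), with n-1 = 3.
  S[U,U] = ((-2)·(-2) + (-1)·(-1) + (1)·(1) + (2)·(2)) / 3 = 10/3 = 3.3333
  S[U,V] = ((-2)·(-2.25) + (-1)·(2.75) + (1)·(2.75) + (2)·(-3.25)) / 3 = -2/3 = -0.6667
  S[V,V] = ((-2.25)·(-2.25) + (2.75)·(2.75) + (2.75)·(2.75) + (-3.25)·(-3.25)) / 3 = 30.75/3 = 10.25

S is symmetric (S[j,i] = S[i,j]). Assembling:

S = [[3.3333, -0.6667],
 [-0.6667, 10.25]]


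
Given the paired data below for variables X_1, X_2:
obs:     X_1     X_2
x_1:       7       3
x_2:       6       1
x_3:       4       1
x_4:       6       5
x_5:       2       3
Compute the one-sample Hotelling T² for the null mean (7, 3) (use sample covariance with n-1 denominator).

Step 1 — sample mean vector:
  mean(X_1) = (7 + 6 + 4 + 6 + 2) / 5 = 25/5 = 5
  mean(X_2) = (3 + 1 + 1 + 5 + 3) / 5 = 13/5 = 2.6
  x̄ = (5, 2.6),  deviation x̄ - mu_0 = (5, 2.6) - (7, 3) = (-2, -0.4).

Step 2 — sample covariance matrix, S[i,j] = (1/(n-1)) · Σ_k (x_{k,i} - mean_i) · (x_{k,j} - mean_j), divisor n-1 = 4:
  S[X_1,X_1] = ((2)·(2) + (1)·(1) + (-1)·(-1) + (1)·(1) + (-3)·(-3)) / 4 = 16/4 = 4
  S[X_1,X_2] = ((2)·(0.4) + (1)·(-1.6) + (-1)·(-1.6) + (1)·(2.4) + (-3)·(0.4)) / 4 = 2/4 = 0.5
  S[X_2,X_2] = ((0.4)·(0.4) + (-1.6)·(-1.6) + (-1.6)·(-1.6) + (2.4)·(2.4) + (0.4)·(0.4)) / 4 = 11.2/4 = 2.8
  S = [[4, 0.5],
 [0.5, 2.8]].

Step 3 — invert S. det(S) = 4·2.8 - (0.5)² = 10.95.
  S^{-1} = (1/det) · [[d, -b], [-b, a]] = [[0.2557, -0.0457],
 [-0.0457, 0.3653]].

Step 4 — quadratic form (x̄ - mu_0)^T · S^{-1} · (x̄ - mu_0):
  S^{-1} · (x̄ - mu_0) = (-0.4932, -0.0548),
  (x̄ - mu_0)^T · [...] = (-2)·(-0.4932) + (-0.4)·(-0.0548) = 1.0082.

Step 5 — scale by n: T² = 5 · 1.0082 = 5.0411.

T² ≈ 5.0411


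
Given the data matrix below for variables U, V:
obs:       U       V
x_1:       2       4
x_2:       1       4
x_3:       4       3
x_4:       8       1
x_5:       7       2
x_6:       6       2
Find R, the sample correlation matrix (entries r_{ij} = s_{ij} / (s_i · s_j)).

Step 1 — column means:
  mean(U) = (2 + 1 + 4 + 8 + 7 + 6) / 6 = 28/6 = 4.6667
  mean(V) = (4 + 4 + 3 + 1 + 2 + 2) / 6 = 16/6 = 2.6667

Step 2 — sample variances and covariances s[i,j] = (1/(n-1)) · Σ_k (x_{k,i} - mean_i) · (x_{k,j} - mean_j), with n-1 = 5:
  s[U,U] = ((-2.6667)·(-2.6667) + (-3.6667)·(-3.6667) + (-0.6667)·(-0.6667) + (3.3333)·(3.3333) + (2.3333)·(2.3333) + (1.3333)·(1.3333)) / 5 = 39.3333/5 = 7.8667
  s[U,V] = ((-2.6667)·(1.3333) + (-3.6667)·(1.3333) + (-0.6667)·(0.3333) + (3.3333)·(-1.6667) + (2.3333)·(-0.6667) + (1.3333)·(-0.6667)) / 5 = -16.6667/5 = -3.3333
  s[V,V] = ((1.3333)·(1.3333) + (1.3333)·(1.3333) + (0.3333)·(0.3333) + (-1.6667)·(-1.6667) + (-0.6667)·(-0.6667) + (-0.6667)·(-0.6667)) / 5 = 7.3333/5 = 1.4667
  Sample standard deviations s_i = √(s[i,i]):
  s(U) = √(7.8667) = 2.8048
  s(V) = √(1.4667) = 1.2111

Step 3 — r_{ij} = s_{ij} / (s_i · s_j):
  r[U,U] = 1 (diagonal).
  r[U,V] = -3.3333 / (2.8048 · 1.2111) = -3.3333 / 3.3967 = -0.9813
  r[V,V] = 1 (diagonal).

R is symmetric with unit diagonal. Assembling:

R = [[1, -0.9813],
 [-0.9813, 1]]


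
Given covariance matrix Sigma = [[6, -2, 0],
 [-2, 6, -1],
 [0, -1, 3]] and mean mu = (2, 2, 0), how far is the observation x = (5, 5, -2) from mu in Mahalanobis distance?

Step 1 — centre the observation: (x - mu) = (3, 3, -2).

Step 2 — invert Sigma (cofactor / det for 3×3, or solve directly):
  Sigma^{-1} = [[0.1889, 0.0667, 0.0222],
 [0.0667, 0.2, 0.0667],
 [0.0222, 0.0667, 0.3556]].

Step 3 — form the quadratic (x - mu)^T · Sigma^{-1} · (x - mu):
  Sigma^{-1} · (x - mu) = (0.7222, 0.6667, -0.4444).
  (x - mu)^T · [Sigma^{-1} · (x - mu)] = (3)·(0.7222) + (3)·(0.6667) + (-2)·(-0.4444) = 5.0556.

Step 4 — take square root: d = √(5.0556) ≈ 2.2485.

d(x, mu) = √(5.0556) ≈ 2.2485


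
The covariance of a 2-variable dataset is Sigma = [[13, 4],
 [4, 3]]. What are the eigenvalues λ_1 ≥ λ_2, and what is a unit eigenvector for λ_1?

Step 1 — characteristic polynomial of 2×2 Sigma:
  det(Sigma - λI) = λ² - trace · λ + det = 0.
  trace = 13 + 3 = 16, det = 13·3 - (4)² = 23.
Step 2 — discriminant:
  Δ = trace² - 4·det = 256 - 92 = 164.
Step 3 — eigenvalues:
  λ = (trace ± √Δ)/2 = (16 ± 12.8062)/2,
  λ_1 = 14.4031,  λ_2 = 1.5969.

Step 4 — unit eigenvector for λ_1: solve (Sigma - λ_1 I)v = 0. First row:
  (13 - 14.4031)·v_x + (4)·v_y = 0, i.e. (-1.4031)·v_x + (4)·v_y = 0,
  so v ∝ (b, λ_1 - a) = (4, 1.4031) = u.
  ||u|| = √((4)² + (1.4031)²) = √(17.9688) ≈ 4.239,
  v_1 = u/||u|| ≈ (0.9436, 0.331) (||v_1|| = 1).

λ_1 = 14.4031,  λ_2 = 1.5969;  v_1 ≈ (0.9436, 0.331)


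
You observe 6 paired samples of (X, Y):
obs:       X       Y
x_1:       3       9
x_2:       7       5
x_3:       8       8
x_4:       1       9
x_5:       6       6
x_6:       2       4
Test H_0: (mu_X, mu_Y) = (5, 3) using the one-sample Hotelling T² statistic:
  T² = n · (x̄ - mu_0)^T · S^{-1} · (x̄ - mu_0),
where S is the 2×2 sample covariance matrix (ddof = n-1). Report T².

Step 1 — sample mean vector:
  mean(X) = (3 + 7 + 8 + 1 + 6 + 2) / 6 = 27/6 = 4.5
  mean(Y) = (9 + 5 + 8 + 9 + 6 + 4) / 6 = 41/6 = 6.8333
  x̄ = (4.5, 6.8333),  deviation x̄ - mu_0 = (4.5, 6.8333) - (5, 3) = (-0.5, 3.8333).

Step 2 — sample covariance matrix, S[i,j] = (1/(n-1)) · Σ_k (x_{k,i} - mean_i) · (x_{k,j} - mean_j), divisor n-1 = 5:
  S[X,X] = ((-1.5)·(-1.5) + (2.5)·(2.5) + (3.5)·(3.5) + (-3.5)·(-3.5) + (1.5)·(1.5) + (-2.5)·(-2.5)) / 5 = 41.5/5 = 8.3
  S[X,Y] = ((-1.5)·(2.1667) + (2.5)·(-1.8333) + (3.5)·(1.1667) + (-3.5)·(2.1667) + (1.5)·(-0.8333) + (-2.5)·(-2.8333)) / 5 = -5.5/5 = -1.1
  S[Y,Y] = ((2.1667)·(2.1667) + (-1.8333)·(-1.8333) + (1.1667)·(1.1667) + (2.1667)·(2.1667) + (-0.8333)·(-0.8333) + (-2.8333)·(-2.8333)) / 5 = 22.8333/5 = 4.5667
  S = [[8.3, -1.1],
 [-1.1, 4.5667]].

Step 3 — invert S. det(S) = 8.3·4.5667 - (-1.1)² = 36.6933.
  S^{-1} = (1/det) · [[d, -b], [-b, a]] = [[0.1245, 0.03],
 [0.03, 0.2262]].

Step 4 — quadratic form (x̄ - mu_0)^T · S^{-1} · (x̄ - mu_0):
  S^{-1} · (x̄ - mu_0) = (0.0527, 0.8521),
  (x̄ - mu_0)^T · [...] = (-0.5)·(0.0527) + (3.8333)·(0.8521) = 3.2401.

Step 5 — scale by n: T² = 6 · 3.2401 = 19.4404.

T² ≈ 19.4404
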